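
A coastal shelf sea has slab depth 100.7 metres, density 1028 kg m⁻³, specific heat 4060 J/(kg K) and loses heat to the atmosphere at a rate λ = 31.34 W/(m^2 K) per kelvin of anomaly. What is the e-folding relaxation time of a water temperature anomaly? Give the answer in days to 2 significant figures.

Areal heat capacity C = ρ c_p D = 1028 × 4060 × 100.7 = 4.20×10^8 J/(m²·K).
Relaxation time τ = C / λ = 4.20×10^8 / 31.34 = 1.34×10^7 s.
In days: 1.34×10^7 s / (86400 s/day) = 155 days.

160 days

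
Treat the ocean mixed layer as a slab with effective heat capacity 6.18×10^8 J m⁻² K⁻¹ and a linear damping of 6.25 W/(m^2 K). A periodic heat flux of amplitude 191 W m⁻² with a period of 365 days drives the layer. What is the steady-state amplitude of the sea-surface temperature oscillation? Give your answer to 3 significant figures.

Areal heat capacity C = 6.18×10^8 J m⁻² K⁻¹ (given).
Angular frequency ω = 2π / T = 2π / 3.15×10^7 s = 1.99×10^-7 s⁻¹.
√((Cω)² + λ²) = √((123)² + 6.25²) = 123 W/(m²·K).
Amplitude A = F₀ / √((Cω)²+λ²) = 191 / 123 = 1.55 K.

1.55 K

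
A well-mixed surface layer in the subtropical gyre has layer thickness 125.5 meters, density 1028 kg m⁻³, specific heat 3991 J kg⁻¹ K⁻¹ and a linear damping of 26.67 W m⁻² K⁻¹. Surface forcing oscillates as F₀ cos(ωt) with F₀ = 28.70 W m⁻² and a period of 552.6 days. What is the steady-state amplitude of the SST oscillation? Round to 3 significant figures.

0.394 K

Areal heat capacity C = ρ c_p D = 1028 × 3991 × 125.5 = 5.15×10^8 J/(m²·K).
Angular frequency ω = 2π / T = 2π / 4.77×10^7 s = 1.32×10^-7 s⁻¹.
√((Cω)² + λ²) = √((67.8)² + 26.67²) = 72.8 W/(m²·K).
Amplitude A = F₀ / √((Cω)²+λ²) = 28.70 / 72.8 = 0.394 K.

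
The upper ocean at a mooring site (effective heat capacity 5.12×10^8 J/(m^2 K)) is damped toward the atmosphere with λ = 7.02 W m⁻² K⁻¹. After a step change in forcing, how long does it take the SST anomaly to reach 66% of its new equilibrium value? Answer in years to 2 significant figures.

Areal heat capacity C = 5.12×10^8 J/(m^2 K) (given).
τ = C / λ = 5.12×10^8 / 7.02 = 7.29×10^7 s.
Fraction reached: 1 − e^(−t/τ) = 0.66 ⇒ t = −τ ln(1 − 0.66) = τ × 1.08.
t = 7.87×10^7 s = 2.49 years.

2.5 years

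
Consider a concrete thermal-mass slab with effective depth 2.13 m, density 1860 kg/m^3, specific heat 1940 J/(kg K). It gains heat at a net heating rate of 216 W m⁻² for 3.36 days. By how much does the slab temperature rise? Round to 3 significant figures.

8.16 K

Areal heat capacity C = ρ c_p D = 1860 × 1940 × 2.13 = 7.69×10^6 J m⁻² K⁻¹.
Net heat input Q = F Δt = 216 × (3.36 days × 86400 s/day) = 6.27×10^7 J/m².
ΔT = Q / C = 6.27×10^7 / 7.69×10^6 = 8.16 K.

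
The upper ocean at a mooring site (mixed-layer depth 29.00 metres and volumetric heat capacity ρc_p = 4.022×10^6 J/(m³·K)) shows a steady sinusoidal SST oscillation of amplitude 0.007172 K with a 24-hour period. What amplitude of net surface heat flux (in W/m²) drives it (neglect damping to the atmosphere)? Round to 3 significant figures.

60.8

Areal heat capacity C = ρc_p × D = 4.022×10^6 × 29.00 = 1.17×10^8 J m⁻² K⁻¹.
ω = 2π / 86400 s = 7.27×10^-5 s⁻¹.
Cω = 1.17×10^8 × 7.27×10^-5 = 8480 W/(m²·K).
F₀ = A × Cω = 0.007172 × 8480 = 60.8 W/m².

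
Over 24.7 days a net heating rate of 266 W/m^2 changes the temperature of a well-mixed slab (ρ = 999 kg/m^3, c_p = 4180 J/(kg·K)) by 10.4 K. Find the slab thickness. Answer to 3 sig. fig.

13.1 m

Heat input Q = F Δt = 266 × 2.13×10^6 s = 5.68×10^8 J/m².
Required areal heat capacity C = Q / ΔT = 5.46×10^7 J/(m²·K).
Depth D = C / (ρ c_p) = 5.46×10^7 / (999 × 4180) = 13.1 m.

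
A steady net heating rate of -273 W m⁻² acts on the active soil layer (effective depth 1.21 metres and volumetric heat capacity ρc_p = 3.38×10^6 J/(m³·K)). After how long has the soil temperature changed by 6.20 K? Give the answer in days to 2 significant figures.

Areal heat capacity C = ρc_p × D = 3.38×10^6 × 1.21 = 4.09×10^6 J m⁻² K⁻¹.
Time required: Δt = C ΔT / F = 4.09×10^6 × -6.20 / -273 = 92900 s.
In days: 92900 s / (86400 s/day) = 1.08 days.

1.1 days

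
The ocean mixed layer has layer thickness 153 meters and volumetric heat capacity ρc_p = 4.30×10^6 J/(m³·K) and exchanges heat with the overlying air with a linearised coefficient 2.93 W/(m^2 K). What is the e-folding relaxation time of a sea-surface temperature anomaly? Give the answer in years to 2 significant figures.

7.1 years

Areal heat capacity C = ρc_p × D = 4.30×10^6 × 153 = 6.58×10^8 J/(m^2 K).
Relaxation time τ = C / λ = 6.58×10^8 / 2.93 = 2.25×10^8 s.
In years: 2.25×10^8 s / (3.156×10^7 s/year) = 7.12 years.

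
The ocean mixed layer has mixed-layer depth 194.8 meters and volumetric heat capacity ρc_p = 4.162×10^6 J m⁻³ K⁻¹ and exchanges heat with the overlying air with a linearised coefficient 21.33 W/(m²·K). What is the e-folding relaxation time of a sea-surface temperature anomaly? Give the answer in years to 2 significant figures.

1.2 years

Areal heat capacity C = ρc_p × D = 4.162×10^6 × 194.8 = 8.11×10^8 J/(m^2 K).
Relaxation time τ = C / λ = 8.11×10^8 / 21.33 = 3.80×10^7 s.
In years: 3.80×10^7 s / (3.156×10^7 s/year) = 1.20 years.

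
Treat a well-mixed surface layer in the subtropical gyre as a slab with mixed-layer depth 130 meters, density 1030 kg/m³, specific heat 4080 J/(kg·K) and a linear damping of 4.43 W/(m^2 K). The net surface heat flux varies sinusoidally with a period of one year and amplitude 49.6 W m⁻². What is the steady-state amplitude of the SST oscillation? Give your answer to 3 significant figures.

Areal heat capacity C = ρ c_p D = 1030 × 4080 × 130 = 5.46×10^8 J/(m^2 K).
Angular frequency ω = 2π / T = 2π / 3.15×10^7 s = 1.99×10^-7 s⁻¹.
√((Cω)² + λ²) = √((109)² + 4.43²) = 109 W/(m²·K).
Amplitude A = F₀ / √((Cω)²+λ²) = 49.6 / 109 = 0.455 K.

0.455 K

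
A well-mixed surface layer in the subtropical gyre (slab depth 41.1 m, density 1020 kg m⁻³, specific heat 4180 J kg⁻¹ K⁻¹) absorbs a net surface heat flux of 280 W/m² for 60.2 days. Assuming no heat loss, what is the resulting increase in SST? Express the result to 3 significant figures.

Areal heat capacity C = ρ c_p D = 1020 × 4180 × 41.1 = 1.75×10^8 J/(m²·K).
Net heat input Q = F Δt = 280 × (60.2 days × 86400 s/day) = 1.46×10^9 J/m².
ΔT = Q / C = 1.46×10^9 / 1.75×10^8 = 8.31 K.

8.31 K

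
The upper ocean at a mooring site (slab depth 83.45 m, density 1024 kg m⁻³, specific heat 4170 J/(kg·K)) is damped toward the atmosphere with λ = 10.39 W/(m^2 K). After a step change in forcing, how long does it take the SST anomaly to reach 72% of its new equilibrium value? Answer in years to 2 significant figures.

Areal heat capacity C = ρ c_p D = 1024 × 4170 × 83.45 = 3.56×10^8 J m⁻² K⁻¹.
τ = C / λ = 3.56×10^8 / 10.39 = 3.43×10^7 s.
Fraction reached: 1 − e^(−t/τ) = 0.72 ⇒ t = −τ ln(1 − 0.72) = τ × 1.27.
t = 4.37×10^7 s = 1.38 years.

1.4 years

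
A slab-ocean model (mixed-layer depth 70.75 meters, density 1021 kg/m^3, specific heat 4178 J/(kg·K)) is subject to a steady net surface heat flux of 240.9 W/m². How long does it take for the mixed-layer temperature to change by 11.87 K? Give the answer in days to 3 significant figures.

Areal heat capacity C = ρ c_p D = 1021 × 4178 × 70.75 = 3.02×10^8 J/(m^2 K).
Time required: Δt = C ΔT / F = 3.02×10^8 × 11.87 / 240.9 = 1.49×10^7 s.
In days: 1.49×10^7 s / (86400 s/day) = 172 days.

172 days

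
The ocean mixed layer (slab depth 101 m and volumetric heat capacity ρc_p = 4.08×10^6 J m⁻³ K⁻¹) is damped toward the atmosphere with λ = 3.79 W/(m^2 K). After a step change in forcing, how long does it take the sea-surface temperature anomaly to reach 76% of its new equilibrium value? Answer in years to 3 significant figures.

Areal heat capacity C = ρc_p × D = 4.08×10^6 × 101 = 4.12×10^8 J/(m^2 K).
τ = C / λ = 4.12×10^8 / 3.79 = 1.09×10^8 s.
Fraction reached: 1 − e^(−t/τ) = 0.76 ⇒ t = −τ ln(1 − 0.76) = τ × 1.43.
t = 1.55×10^8 s = 4.92 years.

4.92 years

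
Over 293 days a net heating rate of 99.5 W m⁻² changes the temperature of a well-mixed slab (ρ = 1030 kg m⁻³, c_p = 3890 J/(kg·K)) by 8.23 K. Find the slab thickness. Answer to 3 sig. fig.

76.4 m

Heat input Q = F Δt = 99.5 × 2.53×10^7 s = 2.52×10^9 J/m².
Required areal heat capacity C = Q / ΔT = 3.06×10^8 J/(m²·K).
Depth D = C / (ρ c_p) = 3.06×10^8 / (1030 × 3890) = 76.4 m.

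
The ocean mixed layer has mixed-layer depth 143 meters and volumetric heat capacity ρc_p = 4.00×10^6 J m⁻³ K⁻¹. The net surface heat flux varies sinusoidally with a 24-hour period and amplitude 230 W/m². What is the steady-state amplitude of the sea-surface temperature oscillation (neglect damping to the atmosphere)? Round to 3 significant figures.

Areal heat capacity C = ρc_p × D = 4.00×10^6 × 143 = 5.72×10^8 J/(m^2 K).
Angular frequency ω = 2π / T = 2π / 86400 s = 7.27×10^-5 s⁻¹.
Cω = 5.72×10^8 × 7.27×10^-5 = 41600 W/(m²·K).
Amplitude A = F₀ / (Cω) = 230 / 41600 = 0.00553 K.

0.00553 K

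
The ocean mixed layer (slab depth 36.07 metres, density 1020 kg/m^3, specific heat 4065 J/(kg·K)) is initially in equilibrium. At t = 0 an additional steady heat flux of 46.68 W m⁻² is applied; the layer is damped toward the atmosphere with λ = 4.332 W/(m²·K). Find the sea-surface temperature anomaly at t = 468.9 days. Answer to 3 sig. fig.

Areal heat capacity C = ρ c_p D = 1020 × 4065 × 36.07 = 1.50×10^8 J m⁻² K⁻¹.
τ = C / λ = 1.50×10^8 / 4.332 = 3.45×10^7 s.
Equilibrium anomaly ΔT_eq = F / λ = 46.68 / 4.332 = 10.8 K.
t = 468.9 days = 4.05×10^7 s, so t/τ = 1.17.
ΔT(t) = ΔT_eq (1 − e^(−t/τ)) = 10.8 × (1 − e^−1.17) = 7.44 K.

7.44 K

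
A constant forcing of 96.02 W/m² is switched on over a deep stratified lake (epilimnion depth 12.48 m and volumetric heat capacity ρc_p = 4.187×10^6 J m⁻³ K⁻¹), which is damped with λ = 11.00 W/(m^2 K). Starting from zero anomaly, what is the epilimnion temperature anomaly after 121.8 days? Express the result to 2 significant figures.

Areal heat capacity C = ρc_p × D = 4.187×10^6 × 12.48 = 5.23×10^7 J/(m^2 K).
τ = C / λ = 5.23×10^7 / 11.00 = 4.75×10^6 s.
Equilibrium anomaly ΔT_eq = F / λ = 96.02 / 11.00 = 8.73 K.
t = 121.8 days = 1.05×10^7 s, so t/τ = 2.22.
ΔT(t) = ΔT_eq (1 − e^(−t/τ)) = 8.73 × (1 − e^−2.22) = 7.78 K.

7.8 K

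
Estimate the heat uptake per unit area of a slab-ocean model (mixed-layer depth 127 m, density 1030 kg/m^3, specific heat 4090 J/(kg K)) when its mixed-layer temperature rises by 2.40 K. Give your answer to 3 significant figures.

Areal heat capacity C = ρ c_p D = 1030 × 4090 × 127 = 5.35×10^8 J m⁻² K⁻¹.
ΔQ = C ΔT = 5.35×10^8 × 2.40 = 1.28×10^9 J/m².

1.28×10^9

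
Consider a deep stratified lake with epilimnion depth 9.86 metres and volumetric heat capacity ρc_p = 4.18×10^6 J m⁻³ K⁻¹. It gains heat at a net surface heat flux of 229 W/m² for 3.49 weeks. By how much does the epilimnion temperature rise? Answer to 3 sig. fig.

11.7 K

Areal heat capacity C = ρc_p × D = 4.18×10^6 × 9.86 = 4.12×10^7 J/(m^2 K).
Net heat input Q = F Δt = 229 × (3.49 weeks × 6.048×10^5 s/week) = 4.83×10^8 J/m².
ΔT = Q / C = 4.83×10^8 / 4.12×10^7 = 11.7 K.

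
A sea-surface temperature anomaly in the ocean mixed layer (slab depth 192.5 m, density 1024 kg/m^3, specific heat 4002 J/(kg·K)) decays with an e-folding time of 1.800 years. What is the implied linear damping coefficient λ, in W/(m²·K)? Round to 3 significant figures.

13.9

Areal heat capacity C = ρ c_p D = 1024 × 4002 × 192.5 = 7.89×10^8 J/(m²·K).
τ = 1.800 years = 5.68×10^7 s.
λ = C / τ = 7.89×10^8 / 5.68×10^7 = 13.9 W/(m²·K).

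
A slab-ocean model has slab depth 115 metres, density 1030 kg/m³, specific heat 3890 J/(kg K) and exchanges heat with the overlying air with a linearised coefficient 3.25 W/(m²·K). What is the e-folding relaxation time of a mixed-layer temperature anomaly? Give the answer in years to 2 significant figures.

4.5 years

Areal heat capacity C = ρ c_p D = 1030 × 3890 × 115 = 4.61×10^8 J/(m^2 K).
Relaxation time τ = C / λ = 4.61×10^8 / 3.25 = 1.42×10^8 s.
In years: 1.42×10^8 s / (3.156×10^7 s/year) = 4.49 years.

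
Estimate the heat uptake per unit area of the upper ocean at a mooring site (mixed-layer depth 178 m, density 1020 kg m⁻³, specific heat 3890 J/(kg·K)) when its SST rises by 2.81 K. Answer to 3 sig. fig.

Areal heat capacity C = ρ c_p D = 1020 × 3890 × 178 = 7.06×10^8 J/(m^2 K).
ΔQ = C ΔT = 7.06×10^8 × 2.81 = 1.98×10^9 J/m².

1.98×10^9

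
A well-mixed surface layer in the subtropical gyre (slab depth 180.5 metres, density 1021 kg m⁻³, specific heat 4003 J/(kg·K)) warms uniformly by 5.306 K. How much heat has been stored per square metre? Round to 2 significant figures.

Areal heat capacity C = ρ c_p D = 1021 × 4003 × 180.5 = 7.38×10^8 J/(m²·K).
ΔQ = C ΔT = 7.38×10^8 × 5.306 = 3.91×10^9 J/m².

3.9×10^9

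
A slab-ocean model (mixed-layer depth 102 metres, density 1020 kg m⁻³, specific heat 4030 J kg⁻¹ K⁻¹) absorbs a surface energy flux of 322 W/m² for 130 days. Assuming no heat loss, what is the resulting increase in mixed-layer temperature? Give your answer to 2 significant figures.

8.6 K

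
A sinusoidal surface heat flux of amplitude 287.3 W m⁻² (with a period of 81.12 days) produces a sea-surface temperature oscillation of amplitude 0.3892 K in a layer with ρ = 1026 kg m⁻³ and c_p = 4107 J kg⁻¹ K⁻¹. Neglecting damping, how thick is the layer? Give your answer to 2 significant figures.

ω = 2π / 7.01×10^6 s = 8.96×10^-7 s⁻¹.
Required C = F₀ / (A ω) = 287.3 / (0.3892 × 8.96×10^-7) = 8.23×10^8 J/(m²·K).
D = C / (ρ c_p) = 8.23×10^8 / (1026 × 4107) = 195 m.

200 m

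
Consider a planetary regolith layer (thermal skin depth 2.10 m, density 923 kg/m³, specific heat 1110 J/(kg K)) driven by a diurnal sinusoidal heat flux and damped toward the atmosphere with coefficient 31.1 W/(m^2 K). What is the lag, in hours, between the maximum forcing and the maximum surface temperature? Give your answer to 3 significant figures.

5.25 hours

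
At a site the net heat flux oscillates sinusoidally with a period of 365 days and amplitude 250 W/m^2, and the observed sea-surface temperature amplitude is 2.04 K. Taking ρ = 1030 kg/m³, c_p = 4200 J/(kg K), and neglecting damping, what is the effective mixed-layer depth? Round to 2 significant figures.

140 m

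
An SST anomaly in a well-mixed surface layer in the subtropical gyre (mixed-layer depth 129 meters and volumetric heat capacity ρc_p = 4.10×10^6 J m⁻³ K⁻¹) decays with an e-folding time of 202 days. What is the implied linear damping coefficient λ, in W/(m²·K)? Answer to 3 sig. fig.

Areal heat capacity C = ρc_p × D = 4.10×10^6 × 129 = 5.29×10^8 J/(m²·K).
τ = 202 days = 1.75×10^7 s.
λ = C / τ = 5.29×10^8 / 1.75×10^7 = 30.3 W/(m²·K).

30.3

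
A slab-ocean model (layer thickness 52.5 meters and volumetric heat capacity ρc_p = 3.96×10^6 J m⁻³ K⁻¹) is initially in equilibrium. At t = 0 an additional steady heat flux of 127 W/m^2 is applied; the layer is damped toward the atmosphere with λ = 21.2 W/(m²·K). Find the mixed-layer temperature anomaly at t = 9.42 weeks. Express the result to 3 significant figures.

Areal heat capacity C = ρc_p × D = 3.96×10^6 × 52.5 = 2.08×10^8 J m⁻² K⁻¹.
τ = C / λ = 2.08×10^8 / 21.2 = 9.81×10^6 s.
Equilibrium anomaly ΔT_eq = F / λ = 127 / 21.2 = 5.99 K.
t = 9.42 weeks = 5.70×10^6 s, so t/τ = 0.581.
ΔT(t) = ΔT_eq (1 − e^(−t/τ)) = 5.99 × (1 − e^−0.581) = 2.64 K.

2.64 K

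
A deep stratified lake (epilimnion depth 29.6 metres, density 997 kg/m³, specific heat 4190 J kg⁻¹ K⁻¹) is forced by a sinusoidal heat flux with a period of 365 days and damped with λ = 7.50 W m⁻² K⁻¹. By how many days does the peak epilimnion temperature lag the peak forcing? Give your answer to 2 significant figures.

74 days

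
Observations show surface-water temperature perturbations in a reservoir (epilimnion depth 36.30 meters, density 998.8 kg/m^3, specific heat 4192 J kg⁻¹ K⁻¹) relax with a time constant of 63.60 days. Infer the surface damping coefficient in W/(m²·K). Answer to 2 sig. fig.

28

Areal heat capacity C = ρ c_p D = 998.8 × 4192 × 36.30 = 1.52×10^8 J/(m²·K).
τ = 63.60 days = 5.50×10^6 s.
λ = C / τ = 1.52×10^8 / 5.50×10^6 = 27.7 W/(m²·K).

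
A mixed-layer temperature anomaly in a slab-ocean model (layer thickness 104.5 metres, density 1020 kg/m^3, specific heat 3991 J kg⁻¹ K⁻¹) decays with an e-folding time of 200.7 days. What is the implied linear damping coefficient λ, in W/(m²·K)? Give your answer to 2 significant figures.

Areal heat capacity C = ρ c_p D = 1020 × 3991 × 104.5 = 4.25×10^8 J/(m^2 K).
τ = 200.7 days = 1.73×10^7 s.
λ = C / τ = 4.25×10^8 / 1.73×10^7 = 24.5 W/(m²·K).

25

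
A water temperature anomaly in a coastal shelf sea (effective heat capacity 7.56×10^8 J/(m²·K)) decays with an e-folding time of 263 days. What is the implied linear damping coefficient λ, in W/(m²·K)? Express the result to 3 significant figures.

Areal heat capacity C = 7.56×10^8 J/(m²·K) (given).
τ = 263 days = 2.27×10^7 s.
λ = C / τ = 7.56×10^8 / 2.27×10^7 = 33.3 W/(m²·K).

33.3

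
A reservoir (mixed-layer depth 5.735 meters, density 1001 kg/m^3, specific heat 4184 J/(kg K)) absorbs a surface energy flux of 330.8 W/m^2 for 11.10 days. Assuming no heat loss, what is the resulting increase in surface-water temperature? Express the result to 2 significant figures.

13 K

Areal heat capacity C = ρ c_p D = 1001 × 4184 × 5.735 = 2.40×10^7 J/(m^2 K).
Net heat input Q = F Δt = 330.8 × (11.10 days × 86400 s/day) = 3.17×10^8 J/m².
ΔT = Q / C = 3.17×10^8 / 2.40×10^7 = 13.2 K.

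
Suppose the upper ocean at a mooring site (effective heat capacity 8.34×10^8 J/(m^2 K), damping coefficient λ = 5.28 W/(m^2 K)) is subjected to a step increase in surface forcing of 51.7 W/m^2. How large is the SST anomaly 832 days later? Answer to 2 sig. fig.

3.6 K

Areal heat capacity C = 8.34×10^8 J/(m^2 K) (given).
τ = C / λ = 8.34×10^8 / 5.28 = 1.58×10^8 s.
Equilibrium anomaly ΔT_eq = F / λ = 51.7 / 5.28 = 9.79 K.
t = 832 days = 7.19×10^7 s, so t/τ = 0.455.
ΔT(t) = ΔT_eq (1 − e^(−t/τ)) = 9.79 × (1 − e^−0.455) = 3.58 K.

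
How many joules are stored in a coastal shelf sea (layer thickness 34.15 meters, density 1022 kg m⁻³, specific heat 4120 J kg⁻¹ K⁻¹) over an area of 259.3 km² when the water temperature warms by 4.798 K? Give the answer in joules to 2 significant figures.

1.8×10^17 J

Areal heat capacity C = ρ c_p D = 1022 × 4120 × 34.15 = 1.44×10^8 J/(m^2 K).
Heat per unit area: q = C ΔT = 1.44×10^8 × 4.798 = 6.90×10^8 J/m².
Total heat: Q = q × A = 6.90×10^8 × (259.3 × 10⁶ m²) = 1.79×10^17 J.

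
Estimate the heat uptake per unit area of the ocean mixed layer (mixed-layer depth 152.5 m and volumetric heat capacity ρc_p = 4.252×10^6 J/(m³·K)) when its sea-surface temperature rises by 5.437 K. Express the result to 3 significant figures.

3.53×10^9

Areal heat capacity C = ρc_p × D = 4.252×10^6 × 152.5 = 6.48×10^8 J/(m^2 K).
ΔQ = C ΔT = 6.48×10^8 × 5.437 = 3.53×10^9 J/m².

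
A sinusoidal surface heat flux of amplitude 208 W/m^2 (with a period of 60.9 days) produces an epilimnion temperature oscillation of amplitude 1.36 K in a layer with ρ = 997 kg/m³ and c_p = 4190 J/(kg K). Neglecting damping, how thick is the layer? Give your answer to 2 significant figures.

ω = 2π / 5.26×10^6 s = 1.19×10^-6 s⁻¹.
Required C = F₀ / (A ω) = 208 / (1.36 × 1.19×10^-6) = 1.28×10^8 J/(m²·K).
D = C / (ρ c_p) = 1.28×10^8 / (997 × 4190) = 30.7 m.

31 m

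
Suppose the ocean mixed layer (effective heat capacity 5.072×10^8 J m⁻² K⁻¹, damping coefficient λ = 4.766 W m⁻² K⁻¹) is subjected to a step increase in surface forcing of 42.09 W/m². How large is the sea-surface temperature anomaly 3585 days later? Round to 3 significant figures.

Areal heat capacity C = 5.072×10^8 J m⁻² K⁻¹ (given).
τ = C / λ = 5.07×10^8 / 4.766 = 1.06×10^8 s.
Equilibrium anomaly ΔT_eq = F / λ = 42.09 / 4.766 = 8.83 K.
t = 3585 days = 3.10×10^8 s, so t/τ = 2.91.
ΔT(t) = ΔT_eq (1 − e^(−t/τ)) = 8.83 × (1 − e^−2.91) = 8.35 K.

8.35 K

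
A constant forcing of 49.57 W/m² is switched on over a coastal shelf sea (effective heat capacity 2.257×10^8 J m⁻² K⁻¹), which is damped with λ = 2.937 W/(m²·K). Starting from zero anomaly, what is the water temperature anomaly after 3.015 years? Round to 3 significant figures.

12.0 K

Areal heat capacity C = 2.257×10^8 J m⁻² K⁻¹ (given).
τ = C / λ = 2.26×10^8 / 2.937 = 7.68×10^7 s.
Equilibrium anomaly ΔT_eq = F / λ = 49.57 / 2.937 = 16.9 K.
t = 3.015 years = 9.51×10^7 s, so t/τ = 1.24.
ΔT(t) = ΔT_eq (1 − e^(−t/τ)) = 16.9 × (1 − e^−1.24) = 12.0 K.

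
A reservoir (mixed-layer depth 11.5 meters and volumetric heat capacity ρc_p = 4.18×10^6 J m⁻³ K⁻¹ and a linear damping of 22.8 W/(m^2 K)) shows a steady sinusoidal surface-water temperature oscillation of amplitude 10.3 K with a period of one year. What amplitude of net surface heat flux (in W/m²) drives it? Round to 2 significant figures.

250

Areal heat capacity C = ρc_p × D = 4.18×10^6 × 11.5 = 4.81×10^7 J m⁻² K⁻¹.
ω = 2π / 3.15×10^7 s = 1.99×10^-7 s⁻¹.
√((Cω)² + λ²) = √((9.58)² + 22.8²) = 24.7 W/(m²·K).
F₀ = A × √((Cω)²+λ²) = 10.3 × 24.7 = 255 W/m².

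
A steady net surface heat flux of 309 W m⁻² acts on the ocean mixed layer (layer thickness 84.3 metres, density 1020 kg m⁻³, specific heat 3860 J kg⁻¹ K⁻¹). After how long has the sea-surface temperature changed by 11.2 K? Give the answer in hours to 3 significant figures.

Areal heat capacity C = ρ c_p D = 1020 × 3860 × 84.3 = 3.32×10^8 J/(m²·K).
Time required: Δt = C ΔT / F = 3.32×10^8 × 11.2 / 309 = 1.20×10^7 s.
In hours: 1.20×10^7 s / (3600 s/hour) = 3340 hours.

3340 hours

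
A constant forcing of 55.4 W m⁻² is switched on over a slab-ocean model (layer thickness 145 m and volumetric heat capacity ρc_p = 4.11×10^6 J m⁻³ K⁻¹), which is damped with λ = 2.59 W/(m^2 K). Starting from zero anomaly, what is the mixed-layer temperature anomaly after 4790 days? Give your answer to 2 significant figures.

Areal heat capacity C = ρc_p × D = 4.11×10^6 × 145 = 5.96×10^8 J/(m²·K).
τ = C / λ = 5.96×10^8 / 2.59 = 2.30×10^8 s.
Equilibrium anomaly ΔT_eq = F / λ = 55.4 / 2.59 = 21.4 K.
t = 4790 days = 4.14×10^8 s, so t/τ = 1.80.
ΔT(t) = ΔT_eq (1 − e^(−t/τ)) = 21.4 × (1 − e^−1.80) = 17.8 K.

18 K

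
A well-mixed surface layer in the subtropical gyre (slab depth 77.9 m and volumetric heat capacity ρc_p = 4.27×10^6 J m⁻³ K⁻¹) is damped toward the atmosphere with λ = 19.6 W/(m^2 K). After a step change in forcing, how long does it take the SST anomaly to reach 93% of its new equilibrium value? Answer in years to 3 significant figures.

1.43 years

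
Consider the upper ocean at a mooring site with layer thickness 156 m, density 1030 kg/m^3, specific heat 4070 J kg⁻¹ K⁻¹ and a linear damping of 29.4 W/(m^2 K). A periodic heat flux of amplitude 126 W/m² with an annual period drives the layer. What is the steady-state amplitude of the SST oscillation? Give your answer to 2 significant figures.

0.94 K

Areal heat capacity C = ρ c_p D = 1030 × 4070 × 156 = 6.54×10^8 J/(m²·K).
Angular frequency ω = 2π / T = 2π / 3.15×10^7 s = 1.99×10^-7 s⁻¹.
√((Cω)² + λ²) = √((130)² + 29.4²) = 134 W/(m²·K).
Amplitude A = F₀ / √((Cω)²+λ²) = 126 / 134 = 0.943 K.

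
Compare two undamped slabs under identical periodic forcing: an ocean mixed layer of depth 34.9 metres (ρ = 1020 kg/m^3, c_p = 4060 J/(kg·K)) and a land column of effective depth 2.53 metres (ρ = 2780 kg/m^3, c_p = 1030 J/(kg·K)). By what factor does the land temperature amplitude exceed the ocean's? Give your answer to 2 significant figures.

C_ocean = 1020 × 4060 × 34.9 = 1.45×10^8 J/(m²·K).
C_land = 2780 × 1030 × 2.53 = 7.24×10^6 J/(m²·K).
Undamped amplitude ∝ 1/C, so A_land/A_ocean = C_ocean/C_land = 20.0.

20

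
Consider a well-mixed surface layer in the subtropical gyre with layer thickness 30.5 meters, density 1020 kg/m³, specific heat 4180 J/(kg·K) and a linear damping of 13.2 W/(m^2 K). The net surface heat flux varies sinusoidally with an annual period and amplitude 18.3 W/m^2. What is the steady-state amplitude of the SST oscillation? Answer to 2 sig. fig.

0.63 K

Areal heat capacity C = ρ c_p D = 1020 × 4180 × 30.5 = 1.30×10^8 J/(m²·K).
Angular frequency ω = 2π / T = 2π / 3.15×10^7 s = 1.99×10^-7 s⁻¹.
√((Cω)² + λ²) = √((25.9)² + 13.2²) = 29.1 W/(m²·K).
Amplitude A = F₀ / √((Cω)²+λ²) = 18.3 / 29.1 = 0.629 K.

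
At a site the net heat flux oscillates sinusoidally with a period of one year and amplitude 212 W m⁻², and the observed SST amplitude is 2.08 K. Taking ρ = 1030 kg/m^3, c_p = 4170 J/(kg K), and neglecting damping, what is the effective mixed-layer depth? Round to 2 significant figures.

120 m

ω = 2π / 3.15×10^7 s = 1.99×10^-7 s⁻¹.
Required C = F₀ / (A ω) = 212 / (2.08 × 1.99×10^-7) = 5.12×10^8 J/(m²·K).
D = C / (ρ c_p) = 5.12×10^8 / (1030 × 4170) = 119 m.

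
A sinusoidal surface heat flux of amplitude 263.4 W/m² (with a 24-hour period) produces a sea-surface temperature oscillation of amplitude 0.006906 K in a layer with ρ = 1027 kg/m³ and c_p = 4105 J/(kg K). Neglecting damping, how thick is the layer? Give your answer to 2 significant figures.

ω = 2π / 86400 s = 7.27×10^-5 s⁻¹.
Required C = F₀ / (A ω) = 263.4 / (0.006906 × 7.27×10^-5) = 5.24×10^8 J/(m²·K).
D = C / (ρ c_p) = 5.24×10^8 / (1027 × 4105) = 124 m.

120 m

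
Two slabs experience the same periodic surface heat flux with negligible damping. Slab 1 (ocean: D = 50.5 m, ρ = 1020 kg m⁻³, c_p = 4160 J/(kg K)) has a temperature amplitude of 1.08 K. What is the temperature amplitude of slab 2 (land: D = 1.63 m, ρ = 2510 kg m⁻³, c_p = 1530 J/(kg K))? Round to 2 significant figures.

C_ocean = 2.14×10^8 J/(m²·K); C_land = 6.26×10^6 J/(m²·K).
A ∝ 1/C ⇒ A_land = A_ocean × C_ocean/C_land = 1.08 × 34.2 = 37.0 K.

37 K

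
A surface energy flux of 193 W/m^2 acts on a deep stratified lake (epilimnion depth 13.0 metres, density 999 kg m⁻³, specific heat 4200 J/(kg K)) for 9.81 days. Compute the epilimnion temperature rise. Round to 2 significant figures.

Areal heat capacity C = ρ c_p D = 999 × 4200 × 13.0 = 5.45×10^7 J m⁻² K⁻¹.
Net heat input Q = F Δt = 193 × (9.81 days × 86400 s/day) = 1.64×10^8 J/m².
ΔT = Q / C = 1.64×10^8 / 5.45×10^7 = 3.00 K.

3.0 K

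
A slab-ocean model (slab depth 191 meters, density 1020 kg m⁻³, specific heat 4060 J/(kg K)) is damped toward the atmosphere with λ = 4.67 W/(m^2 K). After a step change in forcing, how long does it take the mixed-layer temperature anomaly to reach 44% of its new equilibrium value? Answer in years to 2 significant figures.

3.1 years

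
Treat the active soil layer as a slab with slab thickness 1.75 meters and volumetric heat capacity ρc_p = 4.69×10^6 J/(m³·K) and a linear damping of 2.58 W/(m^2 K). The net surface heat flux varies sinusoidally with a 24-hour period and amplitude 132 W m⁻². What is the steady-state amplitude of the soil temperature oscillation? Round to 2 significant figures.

0.22 K

Areal heat capacity C = ρc_p × D = 4.69×10^6 × 1.75 = 8.21×10^6 J m⁻² K⁻¹.
Angular frequency ω = 2π / T = 2π / 86400 s = 7.27×10^-5 s⁻¹.
√((Cω)² + λ²) = √((597)² + 2.58²) = 597 W/(m²·K).
Amplitude A = F₀ / √((Cω)²+λ²) = 132 / 597 = 0.221 K.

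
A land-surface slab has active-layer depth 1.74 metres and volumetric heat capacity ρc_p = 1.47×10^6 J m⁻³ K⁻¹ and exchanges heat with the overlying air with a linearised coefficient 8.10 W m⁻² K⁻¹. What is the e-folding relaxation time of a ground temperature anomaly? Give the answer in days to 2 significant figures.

Areal heat capacity C = ρc_p × D = 1.47×10^6 × 1.74 = 2.56×10^6 J m⁻² K⁻¹.
Relaxation time τ = C / λ = 2.56×10^6 / 8.10 = 3.16×10^5 s.
In days: 3.16×10^5 s / (86400 s/day) = 3.65 days.

3.7 days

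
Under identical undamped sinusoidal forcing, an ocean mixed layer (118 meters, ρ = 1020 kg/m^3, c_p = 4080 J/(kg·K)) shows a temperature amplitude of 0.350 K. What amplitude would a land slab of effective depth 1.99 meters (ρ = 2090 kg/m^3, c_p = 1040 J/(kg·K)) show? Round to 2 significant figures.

40 K

C_ocean = 4.91×10^8 J/(m²·K); C_land = 4.33×10^6 J/(m²·K).
A ∝ 1/C ⇒ A_land = A_ocean × C_ocean/C_land = 0.350 × 114 = 39.7 K.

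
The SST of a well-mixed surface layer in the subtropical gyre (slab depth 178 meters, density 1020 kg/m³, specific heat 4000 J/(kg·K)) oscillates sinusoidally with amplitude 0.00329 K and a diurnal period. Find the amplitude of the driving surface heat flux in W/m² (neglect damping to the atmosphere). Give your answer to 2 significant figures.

Areal heat capacity C = ρ c_p D = 1020 × 4000 × 178 = 7.26×10^8 J/(m²·K).
ω = 2π / 86400 s = 7.27×10^-5 s⁻¹.
Cω = 7.26×10^8 × 7.27×10^-5 = 52800 W/(m²·K).
F₀ = A × Cω = 0.00329 × 52800 = 174 W/m².

170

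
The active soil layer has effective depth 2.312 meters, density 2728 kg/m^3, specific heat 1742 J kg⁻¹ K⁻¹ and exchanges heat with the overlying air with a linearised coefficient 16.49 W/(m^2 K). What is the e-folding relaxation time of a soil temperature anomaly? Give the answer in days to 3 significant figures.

7.71 days

Areal heat capacity C = ρ c_p D = 2728 × 1742 × 2.312 = 1.10×10^7 J/(m²·K).
Relaxation time τ = C / λ = 1.10×10^7 / 16.49 = 6.66×10^5 s.
In days: 6.66×10^5 s / (86400 s/day) = 7.71 days.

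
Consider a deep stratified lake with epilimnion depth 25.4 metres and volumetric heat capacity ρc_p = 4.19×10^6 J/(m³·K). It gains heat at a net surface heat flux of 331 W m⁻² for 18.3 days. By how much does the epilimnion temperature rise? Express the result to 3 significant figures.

4.92 K

Areal heat capacity C = ρc_p × D = 4.19×10^6 × 25.4 = 1.06×10^8 J m⁻² K⁻¹.
Net heat input Q = F Δt = 331 × (18.3 days × 86400 s/day) = 5.23×10^8 J/m².
ΔT = Q / C = 5.23×10^8 / 1.06×10^8 = 4.92 K.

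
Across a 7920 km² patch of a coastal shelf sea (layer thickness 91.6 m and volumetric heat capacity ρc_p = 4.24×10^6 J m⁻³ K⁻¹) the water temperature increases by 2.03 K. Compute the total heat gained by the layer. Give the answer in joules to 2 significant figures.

Areal heat capacity C = ρc_p × D = 4.24×10^6 × 91.6 = 3.88×10^8 J/(m^2 K).
Heat per unit area: q = C ΔT = 3.88×10^8 × 2.03 = 7.88×10^8 J/m².
Total heat: Q = q × A = 7.88×10^8 × (7920 × 10⁶ m²) = 6.24×10^18 J.

6.2×10^18 J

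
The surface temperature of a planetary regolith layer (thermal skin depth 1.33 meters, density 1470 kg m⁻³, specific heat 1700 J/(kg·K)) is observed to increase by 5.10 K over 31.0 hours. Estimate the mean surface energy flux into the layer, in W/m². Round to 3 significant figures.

Areal heat capacity C = ρ c_p D = 1470 × 1700 × 1.33 = 3.32×10^6 J/(m^2 K).
Required heat per unit area: Q = C ΔT = 3.32×10^6 × 5.10 = 1.70×10^7 J/m².
Flux F = Q / Δt = 1.70×10^7 / 1.12×10^5 s = 152 W/m².

152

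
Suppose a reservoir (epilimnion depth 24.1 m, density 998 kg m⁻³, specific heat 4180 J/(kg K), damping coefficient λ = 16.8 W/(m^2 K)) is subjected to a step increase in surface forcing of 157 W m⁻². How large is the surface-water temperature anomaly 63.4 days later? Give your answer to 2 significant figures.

Areal heat capacity C = ρ c_p D = 998 × 4180 × 24.1 = 1.01×10^8 J/(m^2 K).
τ = C / λ = 1.01×10^8 / 16.8 = 5.98×10^6 s.
Equilibrium anomaly ΔT_eq = F / λ = 157 / 16.8 = 9.35 K.
t = 63.4 days = 5.48×10^6 s, so t/τ = 0.915.
ΔT(t) = ΔT_eq (1 − e^(−t/τ)) = 9.35 × (1 − e^−0.915) = 5.60 K.

5.6 K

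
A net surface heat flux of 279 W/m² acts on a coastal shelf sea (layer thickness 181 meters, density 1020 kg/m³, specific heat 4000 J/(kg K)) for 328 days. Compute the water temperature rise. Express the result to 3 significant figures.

Areal heat capacity C = ρ c_p D = 1020 × 4000 × 181 = 7.38×10^8 J m⁻² K⁻¹.
Net heat input Q = F Δt = 279 × (328 days × 86400 s/day) = 7.91×10^9 J/m².
ΔT = Q / C = 7.91×10^9 / 7.38×10^8 = 10.7 K.

10.7 K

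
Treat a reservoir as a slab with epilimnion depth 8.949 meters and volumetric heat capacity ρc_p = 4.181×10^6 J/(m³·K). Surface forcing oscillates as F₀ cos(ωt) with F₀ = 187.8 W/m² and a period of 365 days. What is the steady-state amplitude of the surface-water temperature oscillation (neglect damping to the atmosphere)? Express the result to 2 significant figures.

25 K

Areal heat capacity C = ρc_p × D = 4.181×10^6 × 8.949 = 3.74×10^7 J m⁻² K⁻¹.
Angular frequency ω = 2π / T = 2π / 3.15×10^7 s = 1.99×10^-7 s⁻¹.
Cω = 3.74×10^7 × 1.99×10^-7 = 7.45 W/(m²·K).
Amplitude A = F₀ / (Cω) = 187.8 / 7.45 = 25.2 K.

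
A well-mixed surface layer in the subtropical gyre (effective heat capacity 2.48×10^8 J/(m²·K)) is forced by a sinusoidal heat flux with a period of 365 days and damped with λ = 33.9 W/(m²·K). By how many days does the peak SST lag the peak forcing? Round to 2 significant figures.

Areal heat capacity C = 2.48×10^8 J/(m²·K) (given).
ω = 2π / 3.15×10^7 s = 1.99×10^-7 s⁻¹.
Phase lag φ = arctan(Cω/λ) = arctan(49.4/33.9) = 0.969 rad.
Time lag = φ / ω = 0.969 / 1.99×10^-7 = 4.87×10^6 s = 56.3 days.

56 days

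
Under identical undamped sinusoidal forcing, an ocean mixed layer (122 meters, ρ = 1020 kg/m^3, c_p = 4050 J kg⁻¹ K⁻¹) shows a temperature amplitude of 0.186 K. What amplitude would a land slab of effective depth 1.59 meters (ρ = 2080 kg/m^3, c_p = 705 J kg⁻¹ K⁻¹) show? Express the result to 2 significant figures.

C_ocean = 5.04×10^8 J/(m²·K); C_land = 2.33×10^6 J/(m²·K).
A ∝ 1/C ⇒ A_land = A_ocean × C_ocean/C_land = 0.186 × 216 = 40.2 K.

40 K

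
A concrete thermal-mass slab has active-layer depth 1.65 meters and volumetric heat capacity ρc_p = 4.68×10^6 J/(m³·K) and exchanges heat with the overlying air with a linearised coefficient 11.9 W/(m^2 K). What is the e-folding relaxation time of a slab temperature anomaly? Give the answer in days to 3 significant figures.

Areal heat capacity C = ρc_p × D = 4.68×10^6 × 1.65 = 7.72×10^6 J/(m^2 K).
Relaxation time τ = C / λ = 7.72×10^6 / 11.9 = 6.49×10^5 s.
In days: 6.49×10^5 s / (86400 s/day) = 7.51 days.

7.51 days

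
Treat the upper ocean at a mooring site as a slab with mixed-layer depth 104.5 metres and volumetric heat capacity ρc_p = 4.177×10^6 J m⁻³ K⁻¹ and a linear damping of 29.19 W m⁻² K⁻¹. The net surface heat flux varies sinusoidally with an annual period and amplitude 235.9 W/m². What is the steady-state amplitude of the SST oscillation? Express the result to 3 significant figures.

Areal heat capacity C = ρc_p × D = 4.177×10^6 × 104.5 = 4.36×10^8 J/(m^2 K).
Angular frequency ω = 2π / T = 2π / 3.15×10^7 s = 1.99×10^-7 s⁻¹.
√((Cω)² + λ²) = √((87.0)² + 29.19²) = 91.7 W/(m²·K).
Amplitude A = F₀ / √((Cω)²+λ²) = 235.9 / 91.7 = 2.57 K.

2.57 K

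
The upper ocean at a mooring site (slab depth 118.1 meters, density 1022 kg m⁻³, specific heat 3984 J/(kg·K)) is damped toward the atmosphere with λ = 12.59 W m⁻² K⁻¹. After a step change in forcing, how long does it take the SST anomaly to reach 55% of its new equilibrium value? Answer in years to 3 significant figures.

Areal heat capacity C = ρ c_p D = 1022 × 3984 × 118.1 = 4.81×10^8 J/(m²·K).
τ = C / λ = 4.81×10^8 / 12.59 = 3.82×10^7 s.
Fraction reached: 1 − e^(−t/τ) = 0.55 ⇒ t = −τ ln(1 − 0.55) = τ × 0.799.
t = 3.05×10^7 s = 0.966 years.

0.966 years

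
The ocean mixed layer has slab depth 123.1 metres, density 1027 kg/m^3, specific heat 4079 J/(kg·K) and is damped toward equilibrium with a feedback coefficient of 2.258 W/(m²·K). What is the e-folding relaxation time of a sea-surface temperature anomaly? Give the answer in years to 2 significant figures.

7.2 years

Areal heat capacity C = ρ c_p D = 1027 × 4079 × 123.1 = 5.16×10^8 J/(m^2 K).
Relaxation time τ = C / λ = 5.16×10^8 / 2.258 = 2.28×10^8 s.
In years: 2.28×10^8 s / (3.156×10^7 s/year) = 7.24 years.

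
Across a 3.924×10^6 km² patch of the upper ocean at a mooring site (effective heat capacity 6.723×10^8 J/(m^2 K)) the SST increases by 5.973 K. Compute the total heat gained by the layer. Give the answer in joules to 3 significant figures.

1.58×10^22 J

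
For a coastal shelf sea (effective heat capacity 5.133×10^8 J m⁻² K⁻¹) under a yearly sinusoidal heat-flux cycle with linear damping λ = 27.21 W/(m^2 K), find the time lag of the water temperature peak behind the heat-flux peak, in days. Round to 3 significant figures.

Areal heat capacity C = 5.133×10^8 J m⁻² K⁻¹ (given).
ω = 2π / 3.15×10^7 s = 1.99×10^-7 s⁻¹.
Phase lag φ = arctan(Cω/λ) = arctan(102/27.21) = 1.31 rad.
Time lag = φ / ω = 1.31 / 1.99×10^-7 = 6.58×10^6 s = 76.1 days.

76.1 days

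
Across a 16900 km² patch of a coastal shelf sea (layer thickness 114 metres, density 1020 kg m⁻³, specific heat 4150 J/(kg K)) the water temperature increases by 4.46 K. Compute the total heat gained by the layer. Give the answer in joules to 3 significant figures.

3.64×10^19 J

Areal heat capacity C = ρ c_p D = 1020 × 4150 × 114 = 4.83×10^8 J m⁻² K⁻¹.
Heat per unit area: q = C ΔT = 4.83×10^8 × 4.46 = 2.15×10^9 J/m².
Total heat: Q = q × A = 2.15×10^9 × (16900 × 10⁶ m²) = 3.64×10^19 J.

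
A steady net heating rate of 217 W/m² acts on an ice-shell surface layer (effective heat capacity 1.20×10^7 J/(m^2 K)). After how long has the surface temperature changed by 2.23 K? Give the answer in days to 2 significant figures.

1.4 days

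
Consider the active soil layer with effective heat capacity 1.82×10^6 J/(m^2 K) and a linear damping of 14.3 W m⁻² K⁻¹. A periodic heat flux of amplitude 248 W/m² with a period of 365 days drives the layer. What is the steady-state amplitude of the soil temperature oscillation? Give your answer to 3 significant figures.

Areal heat capacity C = 1.82×10^6 J/(m^2 K) (given).
Angular frequency ω = 2π / T = 2π / 3.15×10^7 s = 1.99×10^-7 s⁻¹.
√((Cω)² + λ²) = √((0.363)² + 14.3²) = 14.3 W/(m²·K).
Amplitude A = F₀ / √((Cω)²+λ²) = 248 / 14.3 = 17.3 K.

17.3 K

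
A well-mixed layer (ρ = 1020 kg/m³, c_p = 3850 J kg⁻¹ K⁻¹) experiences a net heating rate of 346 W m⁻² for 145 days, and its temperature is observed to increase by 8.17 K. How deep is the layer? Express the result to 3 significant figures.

135 m

Heat input Q = F Δt = 346 × 1.25×10^7 s = 4.33×10^9 J/m².
Required areal heat capacity C = Q / ΔT = 5.31×10^8 J/(m²·K).
Depth D = C / (ρ c_p) = 5.31×10^8 / (1020 × 3850) = 135 m.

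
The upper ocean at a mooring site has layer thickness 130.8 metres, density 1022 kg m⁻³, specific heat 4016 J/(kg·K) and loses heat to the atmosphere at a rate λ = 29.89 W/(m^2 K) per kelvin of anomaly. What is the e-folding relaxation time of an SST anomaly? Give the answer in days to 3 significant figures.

Areal heat capacity C = ρ c_p D = 1022 × 4016 × 130.8 = 5.37×10^8 J/(m²·K).
Relaxation time τ = C / λ = 5.37×10^8 / 29.89 = 1.80×10^7 s.
In days: 1.80×10^7 s / (86400 s/day) = 208 days.

208 days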